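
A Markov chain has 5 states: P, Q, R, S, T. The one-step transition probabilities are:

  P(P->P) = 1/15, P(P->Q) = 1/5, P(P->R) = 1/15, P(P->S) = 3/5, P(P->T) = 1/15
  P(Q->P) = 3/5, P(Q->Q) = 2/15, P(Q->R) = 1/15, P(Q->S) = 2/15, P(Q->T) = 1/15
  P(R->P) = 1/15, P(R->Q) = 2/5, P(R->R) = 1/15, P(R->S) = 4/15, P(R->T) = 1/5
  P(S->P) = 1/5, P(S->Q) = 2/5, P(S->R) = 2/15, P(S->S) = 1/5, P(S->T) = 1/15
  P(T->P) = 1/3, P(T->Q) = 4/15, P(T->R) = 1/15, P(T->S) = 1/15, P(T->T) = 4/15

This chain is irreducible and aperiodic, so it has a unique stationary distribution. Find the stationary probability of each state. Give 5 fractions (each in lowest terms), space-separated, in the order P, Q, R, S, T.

The stationary distribution satisfies pi = pi * P, i.e.:
  pi_P = 1/15*pi_P + 3/5*pi_Q + 1/15*pi_R + 1/5*pi_S + 1/3*pi_T
  pi_Q = 1/5*pi_P + 2/15*pi_Q + 2/5*pi_R + 2/5*pi_S + 4/15*pi_T
  pi_R = 1/15*pi_P + 1/15*pi_Q + 1/15*pi_R + 2/15*pi_S + 1/15*pi_T
  pi_S = 3/5*pi_P + 2/15*pi_Q + 4/15*pi_R + 1/5*pi_S + 1/15*pi_T
  pi_T = 1/15*pi_P + 1/15*pi_Q + 1/5*pi_R + 1/15*pi_S + 4/15*pi_T
with normalization: pi_P + pi_Q + pi_R + pi_S + pi_T = 1.

Using the first 4 balance equations plus normalization, the linear system A*pi = b is:
  [-14/15, 3/5, 1/15, 1/5, 1/3] . pi = 0
  [1/5, -13/15, 2/5, 2/5, 4/15] . pi = 0
  [1/15, 1/15, -14/15, 2/15, 1/15] . pi = 0
  [3/5, 2/15, 4/15, -4/5, 1/15] . pi = 0
  [1, 1, 1, 1, 1] . pi = 1

Solving yields:
  pi_P = 8896/32871
  pi_Q = 8638/32871
  pi_R = 1875/21914
  pi_S = 6211/21914
  pi_T = 3208/32871

Verification (pi * P):
  8896/32871*1/15 + 8638/32871*3/5 + 1875/21914*1/15 + 6211/21914*1/5 + 3208/32871*1/3 = 8896/32871 = pi_P  (ok)
  8896/32871*1/5 + 8638/32871*2/15 + 1875/21914*2/5 + 6211/21914*2/5 + 3208/32871*4/15 = 8638/32871 = pi_Q  (ok)
  8896/32871*1/15 + 8638/32871*1/15 + 1875/21914*1/15 + 6211/21914*2/15 + 3208/32871*1/15 = 1875/21914 = pi_R  (ok)
  8896/32871*3/5 + 8638/32871*2/15 + 1875/21914*4/15 + 6211/21914*1/5 + 3208/32871*1/15 = 6211/21914 = pi_S  (ok)
  8896/32871*1/15 + 8638/32871*1/15 + 1875/21914*1/5 + 6211/21914*1/15 + 3208/32871*4/15 = 3208/32871 = pi_T  (ok)

Answer: 8896/32871 8638/32871 1875/21914 6211/21914 3208/32871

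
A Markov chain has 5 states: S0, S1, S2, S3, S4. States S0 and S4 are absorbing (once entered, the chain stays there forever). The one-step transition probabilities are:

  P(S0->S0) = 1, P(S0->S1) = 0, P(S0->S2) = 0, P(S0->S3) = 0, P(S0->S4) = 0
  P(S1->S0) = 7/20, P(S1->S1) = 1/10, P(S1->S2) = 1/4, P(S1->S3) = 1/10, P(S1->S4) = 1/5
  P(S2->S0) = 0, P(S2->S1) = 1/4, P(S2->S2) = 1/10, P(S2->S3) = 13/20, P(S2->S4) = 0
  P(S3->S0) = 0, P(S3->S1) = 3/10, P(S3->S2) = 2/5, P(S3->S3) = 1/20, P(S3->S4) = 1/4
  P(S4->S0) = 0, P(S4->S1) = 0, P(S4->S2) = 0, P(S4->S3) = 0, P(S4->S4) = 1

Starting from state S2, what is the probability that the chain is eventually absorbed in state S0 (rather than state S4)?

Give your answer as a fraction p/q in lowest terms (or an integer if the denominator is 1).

Let a_i = P(absorbed in S0 | start in state i).
Boundary conditions: a_S0 = 1, a_S4 = 0.
For each transient state i, a_i = sum_j P(i->j) * a_j:
  a_S1 = 7/20*a_S0 + 1/10*a_S1 + 1/4*a_S2 + 1/10*a_S3 + 1/5*a_S4
  a_S2 = 0*a_S0 + 1/4*a_S1 + 1/10*a_S2 + 13/20*a_S3 + 0*a_S4
  a_S3 = 0*a_S0 + 3/10*a_S1 + 2/5*a_S2 + 1/20*a_S3 + 1/4*a_S4

Substituting a_S0 = 1 and a_S4 = 0, rearrange to (I - Q) a = r where r[i] = P(i -> S0):
  [9/10, -1/4, -1/10] . (a_S1, a_S2, a_S3) = 7/20
  [-1/4, 9/10, -13/20] . (a_S1, a_S2, a_S3) = 0
  [-3/10, -2/5, 19/20] . (a_S1, a_S2, a_S3) = 0

Solving yields:
  a_S1 = 1666/3123
  a_S2 = 1211/3123
  a_S3 = 1036/3123

Starting state is S2, so the absorption probability is a_S2 = 1211/3123.

Answer: 1211/3123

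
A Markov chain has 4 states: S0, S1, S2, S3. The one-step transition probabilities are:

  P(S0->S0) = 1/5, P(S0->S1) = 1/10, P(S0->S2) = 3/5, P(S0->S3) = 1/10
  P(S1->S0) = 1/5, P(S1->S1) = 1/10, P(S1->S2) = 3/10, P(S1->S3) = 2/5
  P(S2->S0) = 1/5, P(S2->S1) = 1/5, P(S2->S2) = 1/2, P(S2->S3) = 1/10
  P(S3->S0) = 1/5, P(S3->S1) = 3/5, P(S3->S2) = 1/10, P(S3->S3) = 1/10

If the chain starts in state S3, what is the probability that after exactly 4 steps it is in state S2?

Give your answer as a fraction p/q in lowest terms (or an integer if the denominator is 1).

Computing P^4 by repeated multiplication:
P^1 =
  S0: [1/5, 1/10, 3/5, 1/10]
  S1: [1/5, 1/10, 3/10, 2/5]
  S2: [1/5, 1/5, 1/2, 1/10]
  S3: [1/5, 3/5, 1/10, 1/10]
P^2 =
  S0: [1/5, 21/100, 23/50, 13/100]
  S1: [1/5, 33/100, 17/50, 13/100]
  S2: [1/5, 1/5, 11/25, 4/25]
  S3: [1/5, 4/25, 9/25, 7/25]
P^3 =
  S0: [1/5, 211/1000, 213/500, 163/1000]
  S1: [1/5, 199/1000, 201/500, 199/1000]
  S2: [1/5, 28/125, 52/125, 4/25]
  S3: [1/5, 69/250, 47/125, 37/250]
P^4 =
  S0: [1/5, 2241/10000, 2063/5000, 1633/10000]
  S1: [1/5, 2397/10000, 2003/5000, 1597/10000]
  S2: [1/5, 277/1250, 257/625, 209/1250]
  S3: [1/5, 529/2500, 507/1250, 457/2500]

(P^4)[S3 -> S2] = 507/1250

Answer: 507/1250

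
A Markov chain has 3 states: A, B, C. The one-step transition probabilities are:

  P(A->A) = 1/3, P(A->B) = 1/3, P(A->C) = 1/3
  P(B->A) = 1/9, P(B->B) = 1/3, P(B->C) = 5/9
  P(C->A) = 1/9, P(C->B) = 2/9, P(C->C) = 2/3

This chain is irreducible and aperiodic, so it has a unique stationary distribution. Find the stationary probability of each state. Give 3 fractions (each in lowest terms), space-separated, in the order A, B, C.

Answer: 1/7 15/56 33/56

Derivation:
The stationary distribution satisfies pi = pi * P, i.e.:
  pi_A = 1/3*pi_A + 1/9*pi_B + 1/9*pi_C
  pi_B = 1/3*pi_A + 1/3*pi_B + 2/9*pi_C
  pi_C = 1/3*pi_A + 5/9*pi_B + 2/3*pi_C
with normalization: pi_A + pi_B + pi_C = 1.

Using the first 2 balance equations plus normalization, the linear system A*pi = b is:
  [-2/3, 1/9, 1/9] . pi = 0
  [1/3, -2/3, 2/9] . pi = 0
  [1, 1, 1] . pi = 1

Solving yields:
  pi_A = 1/7
  pi_B = 15/56
  pi_C = 33/56

Verification (pi * P):
  1/7*1/3 + 15/56*1/9 + 33/56*1/9 = 1/7 = pi_A  (ok)
  1/7*1/3 + 15/56*1/3 + 33/56*2/9 = 15/56 = pi_B  (ok)
  1/7*1/3 + 15/56*5/9 + 33/56*2/3 = 33/56 = pi_C  (ok)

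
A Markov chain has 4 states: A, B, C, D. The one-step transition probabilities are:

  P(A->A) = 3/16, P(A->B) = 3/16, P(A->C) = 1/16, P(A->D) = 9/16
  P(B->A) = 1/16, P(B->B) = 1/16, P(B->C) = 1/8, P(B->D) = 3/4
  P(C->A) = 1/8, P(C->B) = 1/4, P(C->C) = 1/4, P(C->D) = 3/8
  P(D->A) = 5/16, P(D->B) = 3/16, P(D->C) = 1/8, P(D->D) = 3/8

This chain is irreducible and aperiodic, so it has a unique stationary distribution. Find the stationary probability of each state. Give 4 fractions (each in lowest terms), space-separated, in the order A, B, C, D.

Answer: 488/2239 389/2239 285/2239 1077/2239

Derivation:
The stationary distribution satisfies pi = pi * P, i.e.:
  pi_A = 3/16*pi_A + 1/16*pi_B + 1/8*pi_C + 5/16*pi_D
  pi_B = 3/16*pi_A + 1/16*pi_B + 1/4*pi_C + 3/16*pi_D
  pi_C = 1/16*pi_A + 1/8*pi_B + 1/4*pi_C + 1/8*pi_D
  pi_D = 9/16*pi_A + 3/4*pi_B + 3/8*pi_C + 3/8*pi_D
with normalization: pi_A + pi_B + pi_C + pi_D = 1.

Using the first 3 balance equations plus normalization, the linear system A*pi = b is:
  [-13/16, 1/16, 1/8, 5/16] . pi = 0
  [3/16, -15/16, 1/4, 3/16] . pi = 0
  [1/16, 1/8, -3/4, 1/8] . pi = 0
  [1, 1, 1, 1] . pi = 1

Solving yields:
  pi_A = 488/2239
  pi_B = 389/2239
  pi_C = 285/2239
  pi_D = 1077/2239

Verification (pi * P):
  488/2239*3/16 + 389/2239*1/16 + 285/2239*1/8 + 1077/2239*5/16 = 488/2239 = pi_A  (ok)
  488/2239*3/16 + 389/2239*1/16 + 285/2239*1/4 + 1077/2239*3/16 = 389/2239 = pi_B  (ok)
  488/2239*1/16 + 389/2239*1/8 + 285/2239*1/4 + 1077/2239*1/8 = 285/2239 = pi_C  (ok)
  488/2239*9/16 + 389/2239*3/4 + 285/2239*3/8 + 1077/2239*3/8 = 1077/2239 = pi_D  (ok)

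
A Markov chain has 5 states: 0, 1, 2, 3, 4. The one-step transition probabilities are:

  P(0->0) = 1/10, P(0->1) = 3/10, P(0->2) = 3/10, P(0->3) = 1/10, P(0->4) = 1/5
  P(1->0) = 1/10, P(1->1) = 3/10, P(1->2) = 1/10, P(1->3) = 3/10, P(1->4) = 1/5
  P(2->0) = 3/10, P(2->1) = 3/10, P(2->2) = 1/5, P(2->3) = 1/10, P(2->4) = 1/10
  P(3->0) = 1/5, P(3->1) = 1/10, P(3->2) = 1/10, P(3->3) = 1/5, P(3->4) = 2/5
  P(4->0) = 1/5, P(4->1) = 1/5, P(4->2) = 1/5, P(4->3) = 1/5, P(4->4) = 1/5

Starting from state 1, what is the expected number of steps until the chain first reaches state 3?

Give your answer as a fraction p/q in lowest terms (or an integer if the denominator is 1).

Answer: 545/119

Derivation:
Let h_i = expected steps to first reach 3 from state i.
Boundary: h_3 = 0.
First-step equations for the other states:
  h_0 = 1 + 1/10*h_0 + 3/10*h_1 + 3/10*h_2 + 1/10*h_3 + 1/5*h_4
  h_1 = 1 + 1/10*h_0 + 3/10*h_1 + 1/10*h_2 + 3/10*h_3 + 1/5*h_4
  h_2 = 1 + 3/10*h_0 + 3/10*h_1 + 1/5*h_2 + 1/10*h_3 + 1/10*h_4
  h_4 = 1 + 1/5*h_0 + 1/5*h_1 + 1/5*h_2 + 1/5*h_3 + 1/5*h_4

Substituting h_3 = 0 and rearranging gives the linear system (I - Q) h = 1:
  [9/10, -3/10, -3/10, -1/5] . (h_0, h_1, h_2, h_4) = 1
  [-1/10, 7/10, -1/10, -1/5] . (h_0, h_1, h_2, h_4) = 1
  [-3/10, -3/10, 4/5, -1/10] . (h_0, h_1, h_2, h_4) = 1
  [-1/5, -1/5, -1/5, 4/5] . (h_0, h_1, h_2, h_4) = 1

Solving yields:
  h_0 = 195/34
  h_1 = 545/119
  h_2 = 1375/238
  h_4 = 1255/238

Starting state is 1, so the expected hitting time is h_1 = 545/119.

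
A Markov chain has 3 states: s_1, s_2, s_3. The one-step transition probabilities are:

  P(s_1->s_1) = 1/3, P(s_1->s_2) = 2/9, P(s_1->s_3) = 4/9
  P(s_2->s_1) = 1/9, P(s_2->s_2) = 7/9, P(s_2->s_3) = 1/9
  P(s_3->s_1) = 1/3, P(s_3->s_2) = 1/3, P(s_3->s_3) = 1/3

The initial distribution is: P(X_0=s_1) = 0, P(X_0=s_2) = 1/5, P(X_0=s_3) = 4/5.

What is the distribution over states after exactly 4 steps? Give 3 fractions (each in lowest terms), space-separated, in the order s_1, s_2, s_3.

Propagating the distribution step by step (d_{t+1} = d_t * P):
d_0 = (s_1=0, s_2=1/5, s_3=4/5)
  d_1[s_1] = 0*1/3 + 1/5*1/9 + 4/5*1/3 = 13/45
  d_1[s_2] = 0*2/9 + 1/5*7/9 + 4/5*1/3 = 19/45
  d_1[s_3] = 0*4/9 + 1/5*1/9 + 4/5*1/3 = 13/45
d_1 = (s_1=13/45, s_2=19/45, s_3=13/45)
  d_2[s_1] = 13/45*1/3 + 19/45*1/9 + 13/45*1/3 = 97/405
  d_2[s_2] = 13/45*2/9 + 19/45*7/9 + 13/45*1/3 = 22/45
  d_2[s_3] = 13/45*4/9 + 19/45*1/9 + 13/45*1/3 = 22/81
d_2 = (s_1=97/405, s_2=22/45, s_3=22/81)
  d_3[s_1] = 97/405*1/3 + 22/45*1/9 + 22/81*1/3 = 91/405
  d_3[s_2] = 97/405*2/9 + 22/45*7/9 + 22/81*1/3 = 382/729
  d_3[s_3] = 97/405*4/9 + 22/45*1/9 + 22/81*1/3 = 916/3645
d_3 = (s_1=91/405, s_2=382/729, s_3=916/3645)
  d_4[s_1] = 91/405*1/3 + 382/729*1/9 + 916/3645*1/3 = 1423/6561
  d_4[s_2] = 91/405*2/9 + 382/729*7/9 + 916/3645*1/3 = 17756/32805
  d_4[s_3] = 91/405*4/9 + 382/729*1/9 + 916/3645*1/3 = 7934/32805
d_4 = (s_1=1423/6561, s_2=17756/32805, s_3=7934/32805)

Answer: 1423/6561 17756/32805 7934/32805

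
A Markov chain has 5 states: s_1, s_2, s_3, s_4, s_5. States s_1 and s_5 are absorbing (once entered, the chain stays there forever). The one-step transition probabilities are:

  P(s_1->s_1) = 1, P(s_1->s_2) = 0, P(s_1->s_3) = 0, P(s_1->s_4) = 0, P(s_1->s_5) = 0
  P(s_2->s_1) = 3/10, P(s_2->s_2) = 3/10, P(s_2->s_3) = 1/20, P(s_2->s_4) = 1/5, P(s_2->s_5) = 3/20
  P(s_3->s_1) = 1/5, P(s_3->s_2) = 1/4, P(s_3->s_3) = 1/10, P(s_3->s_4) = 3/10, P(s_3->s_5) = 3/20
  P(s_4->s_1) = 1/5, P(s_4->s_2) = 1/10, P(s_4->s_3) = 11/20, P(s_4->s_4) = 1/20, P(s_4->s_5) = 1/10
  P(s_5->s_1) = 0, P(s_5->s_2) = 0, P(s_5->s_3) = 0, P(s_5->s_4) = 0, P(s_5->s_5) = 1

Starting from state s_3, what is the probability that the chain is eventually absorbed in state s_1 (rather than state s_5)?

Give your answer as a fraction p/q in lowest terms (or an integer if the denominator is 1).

Let a_i = P(absorbed in s_1 | start in state i).
Boundary conditions: a_s_1 = 1, a_s_5 = 0.
For each transient state i, a_i = sum_j P(i->j) * a_j:
  a_s_2 = 3/10*a_s_1 + 3/10*a_s_2 + 1/20*a_s_3 + 1/5*a_s_4 + 3/20*a_s_5
  a_s_3 = 1/5*a_s_1 + 1/4*a_s_2 + 1/10*a_s_3 + 3/10*a_s_4 + 3/20*a_s_5
  a_s_4 = 1/5*a_s_1 + 1/10*a_s_2 + 11/20*a_s_3 + 1/20*a_s_4 + 1/10*a_s_5

Substituting a_s_1 = 1 and a_s_5 = 0, rearrange to (I - Q) a = r where r[i] = P(i -> s_1):
  [7/10, -1/20, -1/5] . (a_s_2, a_s_3, a_s_4) = 3/10
  [-1/4, 9/10, -3/10] . (a_s_2, a_s_3, a_s_4) = 1/5
  [-1/10, -11/20, 19/20] . (a_s_2, a_s_3, a_s_4) = 1/5

Solving yields:
  a_s_2 = 740/1131
  a_s_3 = 2090/3393
  a_s_4 = 166/261

Starting state is s_3, so the absorption probability is a_s_3 = 2090/3393.

Answer: 2090/3393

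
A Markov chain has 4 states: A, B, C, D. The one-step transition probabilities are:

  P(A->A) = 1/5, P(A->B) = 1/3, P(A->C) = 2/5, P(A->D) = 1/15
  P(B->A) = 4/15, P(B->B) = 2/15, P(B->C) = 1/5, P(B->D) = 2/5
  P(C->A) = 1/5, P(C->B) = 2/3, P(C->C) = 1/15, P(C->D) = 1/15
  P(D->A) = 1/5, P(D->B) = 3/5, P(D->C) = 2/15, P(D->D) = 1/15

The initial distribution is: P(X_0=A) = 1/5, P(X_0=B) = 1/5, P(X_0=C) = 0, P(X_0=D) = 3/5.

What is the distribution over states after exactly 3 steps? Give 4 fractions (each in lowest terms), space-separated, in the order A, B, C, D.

Propagating the distribution step by step (d_{t+1} = d_t * P):
d_0 = (A=1/5, B=1/5, C=0, D=3/5)
  d_1[A] = 1/5*1/5 + 1/5*4/15 + 0*1/5 + 3/5*1/5 = 16/75
  d_1[B] = 1/5*1/3 + 1/5*2/15 + 0*2/3 + 3/5*3/5 = 34/75
  d_1[C] = 1/5*2/5 + 1/5*1/5 + 0*1/15 + 3/5*2/15 = 1/5
  d_1[D] = 1/5*1/15 + 1/5*2/5 + 0*1/15 + 3/5*1/15 = 2/15
d_1 = (A=16/75, B=34/75, C=1/5, D=2/15)
  d_2[A] = 16/75*1/5 + 34/75*4/15 + 1/5*1/5 + 2/15*1/5 = 259/1125
  d_2[B] = 16/75*1/3 + 34/75*2/15 + 1/5*2/3 + 2/15*3/5 = 388/1125
  d_2[C] = 16/75*2/5 + 34/75*1/5 + 1/5*1/15 + 2/15*2/15 = 233/1125
  d_2[D] = 16/75*1/15 + 34/75*2/5 + 1/5*1/15 + 2/15*1/15 = 49/225
d_2 = (A=259/1125, B=388/1125, C=233/1125, D=49/225)
  d_3[A] = 259/1125*1/5 + 388/1125*4/15 + 233/1125*1/5 + 49/225*1/5 = 3763/16875
  d_3[B] = 259/1125*1/3 + 388/1125*2/15 + 233/1125*2/3 + 49/225*3/5 = 734/1875
  d_3[C] = 259/1125*2/5 + 388/1125*1/5 + 233/1125*1/15 + 49/225*2/15 = 1147/5625
  d_3[D] = 259/1125*1/15 + 388/1125*2/5 + 233/1125*1/15 + 49/225*1/15 = 613/3375
d_3 = (A=3763/16875, B=734/1875, C=1147/5625, D=613/3375)

Answer: 3763/16875 734/1875 1147/5625 613/3375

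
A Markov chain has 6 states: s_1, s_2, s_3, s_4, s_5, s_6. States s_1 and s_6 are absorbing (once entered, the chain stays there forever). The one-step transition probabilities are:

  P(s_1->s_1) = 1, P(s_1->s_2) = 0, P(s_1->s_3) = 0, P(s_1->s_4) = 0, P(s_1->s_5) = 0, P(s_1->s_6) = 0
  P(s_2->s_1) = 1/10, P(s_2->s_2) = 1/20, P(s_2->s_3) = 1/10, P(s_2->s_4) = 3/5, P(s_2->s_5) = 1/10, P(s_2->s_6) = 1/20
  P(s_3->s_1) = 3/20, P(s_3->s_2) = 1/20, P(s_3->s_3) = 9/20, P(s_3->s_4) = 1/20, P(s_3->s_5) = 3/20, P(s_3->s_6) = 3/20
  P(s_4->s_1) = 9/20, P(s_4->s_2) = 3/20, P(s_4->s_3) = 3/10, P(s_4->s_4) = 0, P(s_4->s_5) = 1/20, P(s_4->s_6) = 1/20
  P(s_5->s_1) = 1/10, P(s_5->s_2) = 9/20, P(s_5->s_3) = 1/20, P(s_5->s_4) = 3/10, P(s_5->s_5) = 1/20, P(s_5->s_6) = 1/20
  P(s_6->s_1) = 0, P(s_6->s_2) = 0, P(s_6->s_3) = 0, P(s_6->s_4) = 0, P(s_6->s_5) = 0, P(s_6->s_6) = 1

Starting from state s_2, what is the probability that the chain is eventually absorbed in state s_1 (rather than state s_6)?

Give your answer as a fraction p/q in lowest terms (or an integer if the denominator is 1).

Answer: 40298/54427

Derivation:
Let a_i = P(absorbed in s_1 | start in state i).
Boundary conditions: a_s_1 = 1, a_s_6 = 0.
For each transient state i, a_i = sum_j P(i->j) * a_j:
  a_s_2 = 1/10*a_s_1 + 1/20*a_s_2 + 1/10*a_s_3 + 3/5*a_s_4 + 1/10*a_s_5 + 1/20*a_s_6
  a_s_3 = 3/20*a_s_1 + 1/20*a_s_2 + 9/20*a_s_3 + 1/20*a_s_4 + 3/20*a_s_5 + 3/20*a_s_6
  a_s_4 = 9/20*a_s_1 + 3/20*a_s_2 + 3/10*a_s_3 + 0*a_s_4 + 1/20*a_s_5 + 1/20*a_s_6
  a_s_5 = 1/10*a_s_1 + 9/20*a_s_2 + 1/20*a_s_3 + 3/10*a_s_4 + 1/20*a_s_5 + 1/20*a_s_6

Substituting a_s_1 = 1 and a_s_6 = 0, rearrange to (I - Q) a = r where r[i] = P(i -> s_1):
  [19/20, -1/10, -3/5, -1/10] . (a_s_2, a_s_3, a_s_4, a_s_5) = 1/10
  [-1/20, 11/20, -1/20, -3/20] . (a_s_2, a_s_3, a_s_4, a_s_5) = 3/20
  [-3/20, -3/10, 1, -1/20] . (a_s_2, a_s_3, a_s_4, a_s_5) = 9/20
  [-9/20, -1/20, -3/10, 19/20] . (a_s_2, a_s_3, a_s_4, a_s_5) = 1/10

Solving yields:
  a_s_2 = 40298/54427
  a_s_3 = 33281/54427
  a_s_4 = 42521/54427
  a_s_5 = 1081/1471

Starting state is s_2, so the absorption probability is a_s_2 = 40298/54427.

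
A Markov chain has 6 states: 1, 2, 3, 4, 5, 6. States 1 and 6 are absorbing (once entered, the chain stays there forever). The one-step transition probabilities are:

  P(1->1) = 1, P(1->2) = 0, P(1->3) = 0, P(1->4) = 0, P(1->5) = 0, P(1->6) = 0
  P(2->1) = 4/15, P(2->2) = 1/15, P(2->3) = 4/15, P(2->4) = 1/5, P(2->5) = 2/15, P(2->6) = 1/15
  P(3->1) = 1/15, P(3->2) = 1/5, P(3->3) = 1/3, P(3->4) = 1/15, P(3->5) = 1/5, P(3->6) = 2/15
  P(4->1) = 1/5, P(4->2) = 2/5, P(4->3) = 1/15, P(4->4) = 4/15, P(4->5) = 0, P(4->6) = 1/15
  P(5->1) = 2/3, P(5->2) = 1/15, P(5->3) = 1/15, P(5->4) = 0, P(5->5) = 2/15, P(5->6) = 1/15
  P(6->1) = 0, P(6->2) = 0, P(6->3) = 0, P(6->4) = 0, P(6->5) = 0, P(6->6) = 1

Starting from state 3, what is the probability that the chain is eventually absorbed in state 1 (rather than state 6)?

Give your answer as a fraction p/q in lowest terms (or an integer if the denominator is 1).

Answer: 269/403

Derivation:
Let a_i = P(absorbed in 1 | start in state i).
Boundary conditions: a_1 = 1, a_6 = 0.
For each transient state i, a_i = sum_j P(i->j) * a_j:
  a_2 = 4/15*a_1 + 1/15*a_2 + 4/15*a_3 + 1/5*a_4 + 2/15*a_5 + 1/15*a_6
  a_3 = 1/15*a_1 + 1/5*a_2 + 1/3*a_3 + 1/15*a_4 + 1/5*a_5 + 2/15*a_6
  a_4 = 1/5*a_1 + 2/5*a_2 + 1/15*a_3 + 4/15*a_4 + 0*a_5 + 1/15*a_6
  a_5 = 2/3*a_1 + 1/15*a_2 + 1/15*a_3 + 0*a_4 + 2/15*a_5 + 1/15*a_6

Substituting a_1 = 1 and a_6 = 0, rearrange to (I - Q) a = r where r[i] = P(i -> 1):
  [14/15, -4/15, -1/5, -2/15] . (a_2, a_3, a_4, a_5) = 4/15
  [-1/5, 2/3, -1/15, -1/5] . (a_2, a_3, a_4, a_5) = 1/15
  [-2/5, -1/15, 11/15, 0] . (a_2, a_3, a_4, a_5) = 1/5
  [-1/15, -1/15, 0, 13/15] . (a_2, a_3, a_4, a_5) = 2/3

Solving yields:
  a_2 = 922/1209
  a_3 = 269/403
  a_4 = 302/403
  a_5 = 1063/1209

Starting state is 3, so the absorption probability is a_3 = 269/403.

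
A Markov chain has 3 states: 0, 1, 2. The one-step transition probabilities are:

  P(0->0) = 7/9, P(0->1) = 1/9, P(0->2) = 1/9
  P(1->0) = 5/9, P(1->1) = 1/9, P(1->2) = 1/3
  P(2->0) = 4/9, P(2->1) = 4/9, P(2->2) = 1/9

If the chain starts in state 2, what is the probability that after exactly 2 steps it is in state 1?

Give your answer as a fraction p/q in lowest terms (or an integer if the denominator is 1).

Computing P^2 by repeated multiplication:
P^1 =
  0: [7/9, 1/9, 1/9]
  1: [5/9, 1/9, 1/3]
  2: [4/9, 4/9, 1/9]
P^2 =
  0: [58/81, 4/27, 11/81]
  1: [52/81, 2/9, 11/81]
  2: [52/81, 4/27, 17/81]

(P^2)[2 -> 1] = 4/27

Answer: 4/27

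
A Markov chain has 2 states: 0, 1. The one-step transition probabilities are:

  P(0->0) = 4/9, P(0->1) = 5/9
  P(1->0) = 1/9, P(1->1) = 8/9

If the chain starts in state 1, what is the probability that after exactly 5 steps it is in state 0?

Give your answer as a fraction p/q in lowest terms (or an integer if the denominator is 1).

Computing P^5 by repeated multiplication:
P^1 =
  0: [4/9, 5/9]
  1: [1/9, 8/9]
P^2 =
  0: [7/27, 20/27]
  1: [4/27, 23/27]
P^3 =
  0: [16/81, 65/81]
  1: [13/81, 68/81]
P^4 =
  0: [43/243, 200/243]
  1: [40/243, 203/243]
P^5 =
  0: [124/729, 605/729]
  1: [121/729, 608/729]

(P^5)[1 -> 0] = 121/729

Answer: 121/729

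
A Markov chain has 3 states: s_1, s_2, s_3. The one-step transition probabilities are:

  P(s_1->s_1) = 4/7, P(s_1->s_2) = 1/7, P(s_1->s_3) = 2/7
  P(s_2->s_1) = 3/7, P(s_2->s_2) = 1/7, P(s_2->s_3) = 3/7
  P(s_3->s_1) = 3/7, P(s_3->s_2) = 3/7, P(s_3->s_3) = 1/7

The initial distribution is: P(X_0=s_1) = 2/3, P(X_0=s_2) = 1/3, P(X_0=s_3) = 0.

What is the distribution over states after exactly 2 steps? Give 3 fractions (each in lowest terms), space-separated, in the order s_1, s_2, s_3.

Propagating the distribution step by step (d_{t+1} = d_t * P):
d_0 = (s_1=2/3, s_2=1/3, s_3=0)
  d_1[s_1] = 2/3*4/7 + 1/3*3/7 + 0*3/7 = 11/21
  d_1[s_2] = 2/3*1/7 + 1/3*1/7 + 0*3/7 = 1/7
  d_1[s_3] = 2/3*2/7 + 1/3*3/7 + 0*1/7 = 1/3
d_1 = (s_1=11/21, s_2=1/7, s_3=1/3)
  d_2[s_1] = 11/21*4/7 + 1/7*3/7 + 1/3*3/7 = 74/147
  d_2[s_2] = 11/21*1/7 + 1/7*1/7 + 1/3*3/7 = 5/21
  d_2[s_3] = 11/21*2/7 + 1/7*3/7 + 1/3*1/7 = 38/147
d_2 = (s_1=74/147, s_2=5/21, s_3=38/147)

Answer: 74/147 5/21 38/147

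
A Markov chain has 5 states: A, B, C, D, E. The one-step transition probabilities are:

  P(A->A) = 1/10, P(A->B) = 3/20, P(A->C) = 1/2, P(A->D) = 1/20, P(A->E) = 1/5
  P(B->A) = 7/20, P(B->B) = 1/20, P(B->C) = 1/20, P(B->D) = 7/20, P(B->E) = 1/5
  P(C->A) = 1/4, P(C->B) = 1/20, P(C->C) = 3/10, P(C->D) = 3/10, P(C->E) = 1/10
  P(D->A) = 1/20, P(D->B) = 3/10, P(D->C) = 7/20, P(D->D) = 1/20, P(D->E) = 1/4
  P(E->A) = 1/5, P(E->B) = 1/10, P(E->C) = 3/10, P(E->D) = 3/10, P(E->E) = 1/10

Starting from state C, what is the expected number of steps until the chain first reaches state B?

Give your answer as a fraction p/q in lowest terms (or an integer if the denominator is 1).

Answer: 2227/281

Derivation:
Let h_i = expected steps to first reach B from state i.
Boundary: h_B = 0.
First-step equations for the other states:
  h_A = 1 + 1/10*h_A + 3/20*h_B + 1/2*h_C + 1/20*h_D + 1/5*h_E
  h_C = 1 + 1/4*h_A + 1/20*h_B + 3/10*h_C + 3/10*h_D + 1/10*h_E
  h_D = 1 + 1/20*h_A + 3/10*h_B + 7/20*h_C + 1/20*h_D + 1/4*h_E
  h_E = 1 + 1/5*h_A + 1/10*h_B + 3/10*h_C + 3/10*h_D + 1/10*h_E

Substituting h_B = 0 and rearranging gives the linear system (I - Q) h = 1:
  [9/10, -1/2, -1/20, -1/5] . (h_A, h_C, h_D, h_E) = 1
  [-1/4, 7/10, -3/10, -1/10] . (h_A, h_C, h_D, h_E) = 1
  [-1/20, -7/20, 19/20, -1/4] . (h_A, h_C, h_D, h_E) = 1
  [-1/5, -3/10, -3/10, 9/10] . (h_A, h_C, h_D, h_E) = 1

Solving yields:
  h_A = 2120/281
  h_C = 2227/281
  h_D = 1786/281
  h_E = 2121/281

Starting state is C, so the expected hitting time is h_C = 2227/281.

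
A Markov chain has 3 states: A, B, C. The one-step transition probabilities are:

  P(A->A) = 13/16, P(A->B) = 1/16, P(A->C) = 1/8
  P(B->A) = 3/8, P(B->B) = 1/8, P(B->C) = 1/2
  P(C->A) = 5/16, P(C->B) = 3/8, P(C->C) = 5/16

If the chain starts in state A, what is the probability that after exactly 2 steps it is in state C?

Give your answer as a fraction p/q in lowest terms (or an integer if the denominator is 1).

Computing P^2 by repeated multiplication:
P^1 =
  A: [13/16, 1/16, 1/8]
  B: [3/8, 1/8, 1/2]
  C: [5/16, 3/8, 5/16]
P^2 =
  A: [185/256, 27/256, 11/64]
  B: [65/128, 29/128, 17/64]
  C: [63/128, 47/256, 83/256]

(P^2)[A -> C] = 11/64

Answer: 11/64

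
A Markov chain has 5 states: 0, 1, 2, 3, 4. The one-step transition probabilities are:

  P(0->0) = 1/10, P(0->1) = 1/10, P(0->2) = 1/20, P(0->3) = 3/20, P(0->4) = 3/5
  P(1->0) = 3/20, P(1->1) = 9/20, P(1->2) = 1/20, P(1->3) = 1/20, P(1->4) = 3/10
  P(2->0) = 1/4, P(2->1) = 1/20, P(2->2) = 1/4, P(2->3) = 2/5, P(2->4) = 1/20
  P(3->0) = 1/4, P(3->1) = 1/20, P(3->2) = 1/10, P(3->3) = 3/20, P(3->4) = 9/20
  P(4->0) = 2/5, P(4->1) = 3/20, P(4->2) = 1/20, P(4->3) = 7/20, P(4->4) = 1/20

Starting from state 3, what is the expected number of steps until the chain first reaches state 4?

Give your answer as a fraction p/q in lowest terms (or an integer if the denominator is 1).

Answer: 11815/5038

Derivation:
Let h_i = expected steps to first reach 4 from state i.
Boundary: h_4 = 0.
First-step equations for the other states:
  h_0 = 1 + 1/10*h_0 + 1/10*h_1 + 1/20*h_2 + 3/20*h_3 + 3/5*h_4
  h_1 = 1 + 3/20*h_0 + 9/20*h_1 + 1/20*h_2 + 1/20*h_3 + 3/10*h_4
  h_2 = 1 + 1/4*h_0 + 1/20*h_1 + 1/4*h_2 + 2/5*h_3 + 1/20*h_4
  h_3 = 1 + 1/4*h_0 + 1/20*h_1 + 1/10*h_2 + 3/20*h_3 + 9/20*h_4

Substituting h_4 = 0 and rearranging gives the linear system (I - Q) h = 1:
  [9/10, -1/10, -1/20, -3/20] . (h_0, h_1, h_2, h_3) = 1
  [-3/20, 11/20, -1/20, -1/20] . (h_0, h_1, h_2, h_3) = 1
  [-1/4, -1/20, 3/4, -2/5] . (h_0, h_1, h_2, h_3) = 1
  [-1/4, -1/20, -1/10, 17/20] . (h_0, h_1, h_2, h_3) = 1

Solving yields:
  h_0 = 20305/10076
  h_1 = 29165/10076
  h_2 = 17375/5038
  h_3 = 11815/5038

Starting state is 3, so the expected hitting time is h_3 = 11815/5038.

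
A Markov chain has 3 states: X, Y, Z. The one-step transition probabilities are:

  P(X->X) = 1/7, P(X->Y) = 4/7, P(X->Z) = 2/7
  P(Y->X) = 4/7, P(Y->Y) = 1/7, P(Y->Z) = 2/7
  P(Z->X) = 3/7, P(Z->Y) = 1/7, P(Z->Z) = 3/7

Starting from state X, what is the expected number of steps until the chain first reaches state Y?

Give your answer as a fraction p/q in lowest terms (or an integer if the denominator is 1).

Answer: 7/3

Derivation:
Let h_i = expected steps to first reach Y from state i.
Boundary: h_Y = 0.
First-step equations for the other states:
  h_X = 1 + 1/7*h_X + 4/7*h_Y + 2/7*h_Z
  h_Z = 1 + 3/7*h_X + 1/7*h_Y + 3/7*h_Z

Substituting h_Y = 0 and rearranging gives the linear system (I - Q) h = 1:
  [6/7, -2/7] . (h_X, h_Z) = 1
  [-3/7, 4/7] . (h_X, h_Z) = 1

Solving yields:
  h_X = 7/3
  h_Z = 7/2

Starting state is X, so the expected hitting time is h_X = 7/3.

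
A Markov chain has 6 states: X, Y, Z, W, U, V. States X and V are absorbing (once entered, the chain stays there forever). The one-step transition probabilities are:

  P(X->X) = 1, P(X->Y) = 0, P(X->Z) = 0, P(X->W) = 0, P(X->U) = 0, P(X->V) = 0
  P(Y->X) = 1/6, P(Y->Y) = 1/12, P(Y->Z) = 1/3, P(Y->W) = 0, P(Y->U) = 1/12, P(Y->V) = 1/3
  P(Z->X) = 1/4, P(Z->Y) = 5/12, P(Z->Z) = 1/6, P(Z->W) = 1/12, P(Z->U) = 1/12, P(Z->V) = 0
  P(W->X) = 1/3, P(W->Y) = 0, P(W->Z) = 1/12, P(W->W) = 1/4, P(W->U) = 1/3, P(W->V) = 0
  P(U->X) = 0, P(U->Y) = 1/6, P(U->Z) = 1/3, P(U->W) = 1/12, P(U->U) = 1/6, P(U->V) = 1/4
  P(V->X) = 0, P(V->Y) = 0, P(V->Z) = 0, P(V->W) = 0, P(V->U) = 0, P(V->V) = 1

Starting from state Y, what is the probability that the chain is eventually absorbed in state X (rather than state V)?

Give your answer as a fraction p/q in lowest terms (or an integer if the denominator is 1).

Answer: 2969/6580

Derivation:
Let a_i = P(absorbed in X | start in state i).
Boundary conditions: a_X = 1, a_V = 0.
For each transient state i, a_i = sum_j P(i->j) * a_j:
  a_Y = 1/6*a_X + 1/12*a_Y + 1/3*a_Z + 0*a_W + 1/12*a_U + 1/3*a_V
  a_Z = 1/4*a_X + 5/12*a_Y + 1/6*a_Z + 1/12*a_W + 1/12*a_U + 0*a_V
  a_W = 1/3*a_X + 0*a_Y + 1/12*a_Z + 1/4*a_W + 1/3*a_U + 0*a_V
  a_U = 0*a_X + 1/6*a_Y + 1/3*a_Z + 1/12*a_W + 1/6*a_U + 1/4*a_V

Substituting a_X = 1 and a_V = 0, rearrange to (I - Q) a = r where r[i] = P(i -> X):
  [11/12, -1/3, 0, -1/12] . (a_Y, a_Z, a_W, a_U) = 1/6
  [-5/12, 5/6, -1/12, -1/12] . (a_Y, a_Z, a_W, a_U) = 1/4
  [0, -1/12, 3/4, -1/3] . (a_Y, a_Z, a_W, a_U) = 1/3
  [-1/6, -1/3, -1/12, 5/6] . (a_Y, a_Z, a_W, a_U) = 0

Solving yields:
  a_Y = 2969/6580
  a_Z = 1048/1645
  a_W = 1151/1645
  a_U = 2731/6580

Starting state is Y, so the absorption probability is a_Y = 2969/6580.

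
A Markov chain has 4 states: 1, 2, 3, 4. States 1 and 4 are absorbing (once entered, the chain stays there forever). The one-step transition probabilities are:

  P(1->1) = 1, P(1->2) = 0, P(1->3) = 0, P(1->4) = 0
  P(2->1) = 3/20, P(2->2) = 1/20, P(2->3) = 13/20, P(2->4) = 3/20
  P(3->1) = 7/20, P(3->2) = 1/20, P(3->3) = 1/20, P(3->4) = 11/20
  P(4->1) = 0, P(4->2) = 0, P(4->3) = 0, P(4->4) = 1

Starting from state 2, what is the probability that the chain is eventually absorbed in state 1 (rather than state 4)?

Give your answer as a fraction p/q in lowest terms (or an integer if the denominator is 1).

Let a_i = P(absorbed in 1 | start in state i).
Boundary conditions: a_1 = 1, a_4 = 0.
For each transient state i, a_i = sum_j P(i->j) * a_j:
  a_2 = 3/20*a_1 + 1/20*a_2 + 13/20*a_3 + 3/20*a_4
  a_3 = 7/20*a_1 + 1/20*a_2 + 1/20*a_3 + 11/20*a_4

Substituting a_1 = 1 and a_4 = 0, rearrange to (I - Q) a = r where r[i] = P(i -> 1):
  [19/20, -13/20] . (a_2, a_3) = 3/20
  [-1/20, 19/20] . (a_2, a_3) = 7/20

Solving yields:
  a_2 = 37/87
  a_3 = 34/87

Starting state is 2, so the absorption probability is a_2 = 37/87.

Answer: 37/87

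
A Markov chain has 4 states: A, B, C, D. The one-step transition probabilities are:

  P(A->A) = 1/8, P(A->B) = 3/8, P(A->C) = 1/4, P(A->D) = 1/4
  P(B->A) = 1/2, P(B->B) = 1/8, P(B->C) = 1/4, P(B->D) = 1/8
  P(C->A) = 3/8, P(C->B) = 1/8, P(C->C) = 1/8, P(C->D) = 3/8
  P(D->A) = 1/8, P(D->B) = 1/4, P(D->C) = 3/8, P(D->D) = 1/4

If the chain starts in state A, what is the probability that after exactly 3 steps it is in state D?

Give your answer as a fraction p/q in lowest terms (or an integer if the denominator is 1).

Computing P^3 by repeated multiplication:
P^1 =
  A: [1/8, 3/8, 1/4, 1/4]
  B: [1/2, 1/8, 1/4, 1/8]
  C: [3/8, 1/8, 1/8, 3/8]
  D: [1/8, 1/4, 3/8, 1/4]
P^2 =
  A: [21/64, 3/16, 1/4, 15/64]
  B: [15/64, 17/64, 15/64, 17/64]
  C: [13/64, 17/64, 9/32, 1/4]
  D: [5/16, 3/16, 15/64, 17/64]
P^3 =
  A: [33/128, 121/512, 127/512, 33/128]
  B: [145/512, 111/512, 65/256, 63/256]
  C: [151/512, 53/256, 63/256, 129/512]
  D: [65/256, 121/512, 65/256, 131/512]

(P^3)[A -> D] = 33/128

Answer: 33/128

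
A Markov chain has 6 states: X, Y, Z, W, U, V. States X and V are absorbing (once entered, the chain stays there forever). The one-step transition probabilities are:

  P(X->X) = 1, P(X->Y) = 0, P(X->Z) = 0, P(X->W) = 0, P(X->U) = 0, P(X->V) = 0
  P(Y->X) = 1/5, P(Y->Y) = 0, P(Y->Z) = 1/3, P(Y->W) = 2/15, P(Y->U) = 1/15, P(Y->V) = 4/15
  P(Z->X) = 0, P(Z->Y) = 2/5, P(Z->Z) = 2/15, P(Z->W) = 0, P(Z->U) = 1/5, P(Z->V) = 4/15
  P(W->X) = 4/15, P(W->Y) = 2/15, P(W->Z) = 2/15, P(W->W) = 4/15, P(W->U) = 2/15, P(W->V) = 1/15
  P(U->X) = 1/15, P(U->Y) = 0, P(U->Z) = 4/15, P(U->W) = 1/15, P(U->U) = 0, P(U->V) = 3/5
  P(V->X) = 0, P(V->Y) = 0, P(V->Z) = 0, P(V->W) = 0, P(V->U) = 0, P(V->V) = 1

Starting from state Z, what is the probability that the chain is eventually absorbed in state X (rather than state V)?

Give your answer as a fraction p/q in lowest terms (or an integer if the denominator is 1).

Let a_i = P(absorbed in X | start in state i).
Boundary conditions: a_X = 1, a_V = 0.
For each transient state i, a_i = sum_j P(i->j) * a_j:
  a_Y = 1/5*a_X + 0*a_Y + 1/3*a_Z + 2/15*a_W + 1/15*a_U + 4/15*a_V
  a_Z = 0*a_X + 2/5*a_Y + 2/15*a_Z + 0*a_W + 1/5*a_U + 4/15*a_V
  a_W = 4/15*a_X + 2/15*a_Y + 2/15*a_Z + 4/15*a_W + 2/15*a_U + 1/15*a_V
  a_U = 1/15*a_X + 0*a_Y + 4/15*a_Z + 1/15*a_W + 0*a_U + 3/5*a_V

Substituting a_X = 1 and a_V = 0, rearrange to (I - Q) a = r where r[i] = P(i -> X):
  [1, -1/3, -2/15, -1/15] . (a_Y, a_Z, a_W, a_U) = 1/5
  [-2/5, 13/15, 0, -1/5] . (a_Y, a_Z, a_W, a_U) = 0
  [-2/15, -2/15, 11/15, -2/15] . (a_Y, a_Z, a_W, a_U) = 4/15
  [0, -4/15, -1/15, 1] . (a_Y, a_Z, a_W, a_U) = 1/15

Solving yields:
  a_Y = 7891/23305
  a_Z = 4449/23305
  a_W = 11354/23305
  a_U = 3497/23305

Starting state is Z, so the absorption probability is a_Z = 4449/23305.

Answer: 4449/23305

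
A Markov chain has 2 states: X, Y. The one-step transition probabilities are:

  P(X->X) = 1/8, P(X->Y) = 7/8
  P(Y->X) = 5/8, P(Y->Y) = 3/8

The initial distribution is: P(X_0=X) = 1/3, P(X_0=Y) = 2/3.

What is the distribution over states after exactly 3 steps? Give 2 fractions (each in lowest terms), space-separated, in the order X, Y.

Propagating the distribution step by step (d_{t+1} = d_t * P):
d_0 = (X=1/3, Y=2/3)
  d_1[X] = 1/3*1/8 + 2/3*5/8 = 11/24
  d_1[Y] = 1/3*7/8 + 2/3*3/8 = 13/24
d_1 = (X=11/24, Y=13/24)
  d_2[X] = 11/24*1/8 + 13/24*5/8 = 19/48
  d_2[Y] = 11/24*7/8 + 13/24*3/8 = 29/48
d_2 = (X=19/48, Y=29/48)
  d_3[X] = 19/48*1/8 + 29/48*5/8 = 41/96
  d_3[Y] = 19/48*7/8 + 29/48*3/8 = 55/96
d_3 = (X=41/96, Y=55/96)

Answer: 41/96 55/96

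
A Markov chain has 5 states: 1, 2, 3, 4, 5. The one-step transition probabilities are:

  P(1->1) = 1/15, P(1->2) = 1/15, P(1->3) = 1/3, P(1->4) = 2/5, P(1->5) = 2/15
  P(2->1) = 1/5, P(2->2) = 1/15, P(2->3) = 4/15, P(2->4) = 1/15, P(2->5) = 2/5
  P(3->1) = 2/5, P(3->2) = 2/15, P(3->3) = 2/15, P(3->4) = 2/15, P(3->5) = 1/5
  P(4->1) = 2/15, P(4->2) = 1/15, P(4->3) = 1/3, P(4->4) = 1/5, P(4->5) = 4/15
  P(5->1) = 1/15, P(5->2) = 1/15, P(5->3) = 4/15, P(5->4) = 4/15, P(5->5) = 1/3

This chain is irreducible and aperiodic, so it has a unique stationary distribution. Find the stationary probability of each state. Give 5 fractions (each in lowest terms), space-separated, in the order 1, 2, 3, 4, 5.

The stationary distribution satisfies pi = pi * P, i.e.:
  pi_1 = 1/15*pi_1 + 1/5*pi_2 + 2/5*pi_3 + 2/15*pi_4 + 1/15*pi_5
  pi_2 = 1/15*pi_1 + 1/15*pi_2 + 2/15*pi_3 + 1/15*pi_4 + 1/15*pi_5
  pi_3 = 1/3*pi_1 + 4/15*pi_2 + 2/15*pi_3 + 1/3*pi_4 + 4/15*pi_5
  pi_4 = 2/5*pi_1 + 1/15*pi_2 + 2/15*pi_3 + 1/5*pi_4 + 4/15*pi_5
  pi_5 = 2/15*pi_1 + 2/5*pi_2 + 1/5*pi_3 + 4/15*pi_4 + 1/3*pi_5
with normalization: pi_1 + pi_2 + pi_3 + pi_4 + pi_5 = 1.

Using the first 4 balance equations plus normalization, the linear system A*pi = b is:
  [-14/15, 1/5, 2/5, 2/15, 1/15] . pi = 0
  [1/15, -14/15, 2/15, 1/15, 1/15] . pi = 0
  [1/3, 4/15, -13/15, 1/3, 4/15] . pi = 0
  [2/5, 1/15, 2/15, -4/5, 4/15] . pi = 0
  [1, 1, 1, 1, 1] . pi = 1

Solving yields:
  pi_1 = 397/2216
  pi_2 = 93/1108
  pi_3 = 287/1108
  pi_4 = 497/2216
  pi_5 = 281/1108

Verification (pi * P):
  397/2216*1/15 + 93/1108*1/5 + 287/1108*2/5 + 497/2216*2/15 + 281/1108*1/15 = 397/2216 = pi_1  (ok)
  397/2216*1/15 + 93/1108*1/15 + 287/1108*2/15 + 497/2216*1/15 + 281/1108*1/15 = 93/1108 = pi_2  (ok)
  397/2216*1/3 + 93/1108*4/15 + 287/1108*2/15 + 497/2216*1/3 + 281/1108*4/15 = 287/1108 = pi_3  (ok)
  397/2216*2/5 + 93/1108*1/15 + 287/1108*2/15 + 497/2216*1/5 + 281/1108*4/15 = 497/2216 = pi_4  (ok)
  397/2216*2/15 + 93/1108*2/5 + 287/1108*1/5 + 497/2216*4/15 + 281/1108*1/3 = 281/1108 = pi_5  (ok)

Answer: 397/2216 93/1108 287/1108 497/2216 281/1108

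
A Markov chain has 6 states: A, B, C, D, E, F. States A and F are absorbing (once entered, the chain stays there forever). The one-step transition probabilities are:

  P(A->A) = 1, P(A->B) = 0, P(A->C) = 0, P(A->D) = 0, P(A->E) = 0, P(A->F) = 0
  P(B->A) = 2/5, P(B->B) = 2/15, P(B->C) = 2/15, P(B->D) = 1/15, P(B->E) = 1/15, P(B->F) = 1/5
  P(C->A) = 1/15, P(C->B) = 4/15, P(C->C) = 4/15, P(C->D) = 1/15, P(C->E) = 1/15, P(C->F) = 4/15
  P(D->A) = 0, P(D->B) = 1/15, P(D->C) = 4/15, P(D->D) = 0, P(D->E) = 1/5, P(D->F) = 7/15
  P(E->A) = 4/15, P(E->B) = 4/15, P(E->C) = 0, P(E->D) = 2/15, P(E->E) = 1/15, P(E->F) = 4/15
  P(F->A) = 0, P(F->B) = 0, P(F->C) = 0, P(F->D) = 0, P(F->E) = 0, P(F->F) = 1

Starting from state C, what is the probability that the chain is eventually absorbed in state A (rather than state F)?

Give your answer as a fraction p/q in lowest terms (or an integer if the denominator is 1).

Let a_i = P(absorbed in A | start in state i).
Boundary conditions: a_A = 1, a_F = 0.
For each transient state i, a_i = sum_j P(i->j) * a_j:
  a_B = 2/5*a_A + 2/15*a_B + 2/15*a_C + 1/15*a_D + 1/15*a_E + 1/5*a_F
  a_C = 1/15*a_A + 4/15*a_B + 4/15*a_C + 1/15*a_D + 1/15*a_E + 4/15*a_F
  a_D = 0*a_A + 1/15*a_B + 4/15*a_C + 0*a_D + 1/5*a_E + 7/15*a_F
  a_E = 4/15*a_A + 4/15*a_B + 0*a_C + 2/15*a_D + 1/15*a_E + 4/15*a_F

Substituting a_A = 1 and a_F = 0, rearrange to (I - Q) a = r where r[i] = P(i -> A):
  [13/15, -2/15, -1/15, -1/15] . (a_B, a_C, a_D, a_E) = 2/5
  [-4/15, 11/15, -1/15, -1/15] . (a_B, a_C, a_D, a_E) = 1/15
  [-1/15, -4/15, 1, -1/5] . (a_B, a_C, a_D, a_E) = 0
  [-4/15, 0, -2/15, 14/15] . (a_B, a_C, a_D, a_E) = 4/15

Solving yields:
  a_B = 3622/6327
  a_C = 2303/6327
  a_D = 1466/6327
  a_E = 3052/6327

Starting state is C, so the absorption probability is a_C = 2303/6327.

Answer: 2303/6327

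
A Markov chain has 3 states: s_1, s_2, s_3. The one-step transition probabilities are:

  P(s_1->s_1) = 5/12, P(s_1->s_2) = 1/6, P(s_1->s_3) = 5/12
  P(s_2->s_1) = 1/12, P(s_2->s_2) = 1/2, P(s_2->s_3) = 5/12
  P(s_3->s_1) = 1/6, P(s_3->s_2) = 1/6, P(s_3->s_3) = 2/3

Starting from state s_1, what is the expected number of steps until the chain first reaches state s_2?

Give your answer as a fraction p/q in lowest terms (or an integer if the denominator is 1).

Let h_i = expected steps to first reach s_2 from state i.
Boundary: h_s_2 = 0.
First-step equations for the other states:
  h_s_1 = 1 + 5/12*h_s_1 + 1/6*h_s_2 + 5/12*h_s_3
  h_s_3 = 1 + 1/6*h_s_1 + 1/6*h_s_2 + 2/3*h_s_3

Substituting h_s_2 = 0 and rearranging gives the linear system (I - Q) h = 1:
  [7/12, -5/12] . (h_s_1, h_s_3) = 1
  [-1/6, 1/3] . (h_s_1, h_s_3) = 1

Solving yields:
  h_s_1 = 6
  h_s_3 = 6

Starting state is s_1, so the expected hitting time is h_s_1 = 6.

Answer: 6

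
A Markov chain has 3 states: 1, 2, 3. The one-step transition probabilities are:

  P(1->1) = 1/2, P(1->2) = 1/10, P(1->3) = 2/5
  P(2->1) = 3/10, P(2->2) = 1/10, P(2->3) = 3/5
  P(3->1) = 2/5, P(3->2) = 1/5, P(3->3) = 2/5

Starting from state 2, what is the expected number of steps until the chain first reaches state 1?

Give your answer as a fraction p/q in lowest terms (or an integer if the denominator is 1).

Answer: 20/7

Derivation:
Let h_i = expected steps to first reach 1 from state i.
Boundary: h_1 = 0.
First-step equations for the other states:
  h_2 = 1 + 3/10*h_1 + 1/10*h_2 + 3/5*h_3
  h_3 = 1 + 2/5*h_1 + 1/5*h_2 + 2/5*h_3

Substituting h_1 = 0 and rearranging gives the linear system (I - Q) h = 1:
  [9/10, -3/5] . (h_2, h_3) = 1
  [-1/5, 3/5] . (h_2, h_3) = 1

Solving yields:
  h_2 = 20/7
  h_3 = 55/21

Starting state is 2, so the expected hitting time is h_2 = 20/7.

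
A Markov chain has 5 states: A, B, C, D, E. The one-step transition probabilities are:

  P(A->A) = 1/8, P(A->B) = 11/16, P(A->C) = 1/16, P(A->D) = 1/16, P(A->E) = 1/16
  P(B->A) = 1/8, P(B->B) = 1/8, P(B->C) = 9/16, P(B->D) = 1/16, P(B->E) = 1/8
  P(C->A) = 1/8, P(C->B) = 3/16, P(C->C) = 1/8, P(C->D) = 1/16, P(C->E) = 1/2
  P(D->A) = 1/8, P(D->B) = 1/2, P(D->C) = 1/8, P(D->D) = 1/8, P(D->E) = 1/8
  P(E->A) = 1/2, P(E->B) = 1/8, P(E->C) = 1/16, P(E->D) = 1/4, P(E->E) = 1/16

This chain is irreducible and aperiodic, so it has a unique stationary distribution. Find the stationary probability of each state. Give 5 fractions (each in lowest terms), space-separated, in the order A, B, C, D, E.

Answer: 3695/18961 16370/56883 12917/56883 5912/56883 3533/18961

Derivation:
The stationary distribution satisfies pi = pi * P, i.e.:
  pi_A = 1/8*pi_A + 1/8*pi_B + 1/8*pi_C + 1/8*pi_D + 1/2*pi_E
  pi_B = 11/16*pi_A + 1/8*pi_B + 3/16*pi_C + 1/2*pi_D + 1/8*pi_E
  pi_C = 1/16*pi_A + 9/16*pi_B + 1/8*pi_C + 1/8*pi_D + 1/16*pi_E
  pi_D = 1/16*pi_A + 1/16*pi_B + 1/16*pi_C + 1/8*pi_D + 1/4*pi_E
  pi_E = 1/16*pi_A + 1/8*pi_B + 1/2*pi_C + 1/8*pi_D + 1/16*pi_E
with normalization: pi_A + pi_B + pi_C + pi_D + pi_E = 1.

Using the first 4 balance equations plus normalization, the linear system A*pi = b is:
  [-7/8, 1/8, 1/8, 1/8, 1/2] . pi = 0
  [11/16, -7/8, 3/16, 1/2, 1/8] . pi = 0
  [1/16, 9/16, -7/8, 1/8, 1/16] . pi = 0
  [1/16, 1/16, 1/16, -7/8, 1/4] . pi = 0
  [1, 1, 1, 1, 1] . pi = 1

Solving yields:
  pi_A = 3695/18961
  pi_B = 16370/56883
  pi_C = 12917/56883
  pi_D = 5912/56883
  pi_E = 3533/18961

Verification (pi * P):
  3695/18961*1/8 + 16370/56883*1/8 + 12917/56883*1/8 + 5912/56883*1/8 + 3533/18961*1/2 = 3695/18961 = pi_A  (ok)
  3695/18961*11/16 + 16370/56883*1/8 + 12917/56883*3/16 + 5912/56883*1/2 + 3533/18961*1/8 = 16370/56883 = pi_B  (ok)
  3695/18961*1/16 + 16370/56883*9/16 + 12917/56883*1/8 + 5912/56883*1/8 + 3533/18961*1/16 = 12917/56883 = pi_C  (ok)
  3695/18961*1/16 + 16370/56883*1/16 + 12917/56883*1/16 + 5912/56883*1/8 + 3533/18961*1/4 = 5912/56883 = pi_D  (ok)
  3695/18961*1/16 + 16370/56883*1/8 + 12917/56883*1/2 + 5912/56883*1/8 + 3533/18961*1/16 = 3533/18961 = pi_E  (ok)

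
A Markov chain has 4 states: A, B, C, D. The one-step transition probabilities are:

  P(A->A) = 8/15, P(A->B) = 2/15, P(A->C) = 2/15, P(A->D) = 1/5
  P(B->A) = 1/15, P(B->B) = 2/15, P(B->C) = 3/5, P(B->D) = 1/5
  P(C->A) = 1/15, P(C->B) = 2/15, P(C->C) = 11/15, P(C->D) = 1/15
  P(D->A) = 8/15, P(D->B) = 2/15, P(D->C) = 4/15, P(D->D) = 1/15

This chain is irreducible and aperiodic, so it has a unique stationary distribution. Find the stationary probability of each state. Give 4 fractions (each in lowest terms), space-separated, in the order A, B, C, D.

Answer: 179/795 2/15 419/795 91/795

Derivation:
The stationary distribution satisfies pi = pi * P, i.e.:
  pi_A = 8/15*pi_A + 1/15*pi_B + 1/15*pi_C + 8/15*pi_D
  pi_B = 2/15*pi_A + 2/15*pi_B + 2/15*pi_C + 2/15*pi_D
  pi_C = 2/15*pi_A + 3/5*pi_B + 11/15*pi_C + 4/15*pi_D
  pi_D = 1/5*pi_A + 1/5*pi_B + 1/15*pi_C + 1/15*pi_D
with normalization: pi_A + pi_B + pi_C + pi_D = 1.

Using the first 3 balance equations plus normalization, the linear system A*pi = b is:
  [-7/15, 1/15, 1/15, 8/15] . pi = 0
  [2/15, -13/15, 2/15, 2/15] . pi = 0
  [2/15, 3/5, -4/15, 4/15] . pi = 0
  [1, 1, 1, 1] . pi = 1

Solving yields:
  pi_A = 179/795
  pi_B = 2/15
  pi_C = 419/795
  pi_D = 91/795

Verification (pi * P):
  179/795*8/15 + 2/15*1/15 + 419/795*1/15 + 91/795*8/15 = 179/795 = pi_A  (ok)
  179/795*2/15 + 2/15*2/15 + 419/795*2/15 + 91/795*2/15 = 2/15 = pi_B  (ok)
  179/795*2/15 + 2/15*3/5 + 419/795*11/15 + 91/795*4/15 = 419/795 = pi_C  (ok)
  179/795*1/5 + 2/15*1/5 + 419/795*1/15 + 91/795*1/15 = 91/795 = pi_D  (ok)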